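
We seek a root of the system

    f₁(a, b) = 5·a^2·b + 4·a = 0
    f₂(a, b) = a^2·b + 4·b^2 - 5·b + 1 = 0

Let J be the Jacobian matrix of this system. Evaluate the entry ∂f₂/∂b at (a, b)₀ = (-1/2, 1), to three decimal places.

∂f₂/∂b = a^2 + 8·b - 5.
At (-1/2, 1) this is 3.250.

3.250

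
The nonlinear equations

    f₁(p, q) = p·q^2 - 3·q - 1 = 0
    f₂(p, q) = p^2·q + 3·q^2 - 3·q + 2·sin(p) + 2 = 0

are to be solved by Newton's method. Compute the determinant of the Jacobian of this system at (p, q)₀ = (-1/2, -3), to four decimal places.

-186.7500

J = [[q^2, 2·p·q - 3], [2·p·q + 2·cos(p), p^2 + 6·q - 3]].
At the point, J = [[9.0000, 0.0000], [4.755165, -20.7500]].
det J = -186.7500.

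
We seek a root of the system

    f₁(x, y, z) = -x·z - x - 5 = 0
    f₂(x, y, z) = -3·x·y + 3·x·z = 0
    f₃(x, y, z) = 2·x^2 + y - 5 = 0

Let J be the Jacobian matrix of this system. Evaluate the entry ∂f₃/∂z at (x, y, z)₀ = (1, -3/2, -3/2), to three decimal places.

∂f₃/∂z = 0.
At (1, -3/2, -3/2) this is 0.000.

0.000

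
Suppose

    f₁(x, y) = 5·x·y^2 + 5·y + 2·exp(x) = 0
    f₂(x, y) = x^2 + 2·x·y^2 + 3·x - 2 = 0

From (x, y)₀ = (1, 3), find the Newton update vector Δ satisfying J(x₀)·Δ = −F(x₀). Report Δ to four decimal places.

(0.4267, -2.4845)

At (1, 3): F = (65.436564, 20.0000).
Jacobian J = [[5·y^2 + 2·exp(x), 10·x·y + 5], [2·x + 2·y^2 + 3, 4·x·y]].
At the point, J = [[50.436564, 35.0000], [23.0000, 12.0000]] (det J = -199.761236).
Solving J·Δ = −F gives Δ = (0.4267, -2.4845).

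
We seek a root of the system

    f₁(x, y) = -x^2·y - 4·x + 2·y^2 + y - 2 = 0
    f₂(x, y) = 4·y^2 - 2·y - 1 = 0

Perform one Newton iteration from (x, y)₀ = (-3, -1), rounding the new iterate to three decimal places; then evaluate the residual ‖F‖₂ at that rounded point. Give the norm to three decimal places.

5.767

At (-3, -1): F = (20.000, 5.000).
Jacobian J = [[-2·x·y - 4, -x^2 + 4·y + 1], [0, 8·y - 2]].
At the point, J = [[-10.000, -12.000], [0.000, -10.000]] (det J = 100.000).
Solving J·Δ = −F gives Δ = (1.400, 0.500).
Then the next iterate is (x, y)₁ = (-1.600, -0.500).
Re-evaluating at (-1.600, -0.500): F = (5.680, 1.000), so ‖F‖₂ = 5.767.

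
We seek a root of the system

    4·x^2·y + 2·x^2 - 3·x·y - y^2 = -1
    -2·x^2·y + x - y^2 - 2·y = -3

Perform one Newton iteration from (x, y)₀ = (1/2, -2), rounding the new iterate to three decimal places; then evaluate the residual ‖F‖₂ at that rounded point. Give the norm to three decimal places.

At (1/2, -2): F = (-1.500, 4.500).
Jacobian J = [[8·x·y + 4·x - 3·y, 4·x^2 - 3·x - 2·y], [-4·x·y + 1, -2·x^2 - 2·y - 2]].
At the point, J = [[0.000, 3.500], [5.000, 1.500]] (det J = -17.500).
Solving J·Δ = −F gives Δ = (-1.029, 0.429).
Then the next iterate is (x, y)₁ = (-0.529, -1.571).
Re-evaluating at (-0.529, -1.571): F = (-5.16006, 4.02422), so ‖F‖₂ = 6.544.

6.544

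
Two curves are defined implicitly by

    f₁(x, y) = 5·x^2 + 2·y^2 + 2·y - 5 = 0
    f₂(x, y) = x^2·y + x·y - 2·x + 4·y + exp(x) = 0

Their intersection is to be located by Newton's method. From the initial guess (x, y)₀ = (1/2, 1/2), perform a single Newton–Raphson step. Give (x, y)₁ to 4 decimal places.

At (1/2, 1/2): F = (-2.2500, 3.023721).
Jacobian J = [[10·x, 4·y + 2], [2·x·y + y + exp(x) - 2, x^2 + x + 4]].
At the point, J = [[5.0000, 4.0000], [0.648721, 4.7500]] (det J = 21.155115).
Solving J·Δ = −F gives Δ = (1.0769, -0.7837).
Then the next iterate is (x, y)₁ = (1.5769, -0.2837).

(1.5769, -0.2837)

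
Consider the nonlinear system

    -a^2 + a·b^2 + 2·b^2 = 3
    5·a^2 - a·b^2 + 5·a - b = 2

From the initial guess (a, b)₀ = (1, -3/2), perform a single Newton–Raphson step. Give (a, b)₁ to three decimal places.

At (1, -3/2): F = (2.750, 7.250).
Jacobian J = [[-2·a + b^2, 2·a·b + 4·b], [10·a - b^2 + 5, -2·a·b - 1]].
At the point, J = [[0.250, -9.000], [12.750, 2.000]] (det J = 115.250).
Solving J·Δ = −F gives Δ = (-0.614, 0.289).
Then the next iterate is (a, b)₁ = (0.386, -1.211).

(0.386, -1.211)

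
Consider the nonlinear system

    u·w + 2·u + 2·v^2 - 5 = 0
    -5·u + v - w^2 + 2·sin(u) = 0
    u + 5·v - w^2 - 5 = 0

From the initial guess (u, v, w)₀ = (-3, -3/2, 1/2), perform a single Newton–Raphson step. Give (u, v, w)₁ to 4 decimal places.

(-0.3060, 0.3049, -3.5315)

At (-3, -3/2, 1/2): F = (-8.0000, 12.967760, -15.7500).
Jacobian J = [[w + 2, 4·v, u], [2·cos(u) - 5, 1, -2·w], [1, 5, -2·w]].
At the point, J = [[2.5000, -6.0000, -3.0000], [-6.979985, 1.0000, -1.0000], [1.0000, 5.0000, -1.0000]] (det J = 165.579685).
Solving J·Δ = −F gives Δ = (2.6940, 1.8049, -4.0315).
Then the next iterate is (u, v, w)₁ = (-0.3060, 0.3049, -3.5315).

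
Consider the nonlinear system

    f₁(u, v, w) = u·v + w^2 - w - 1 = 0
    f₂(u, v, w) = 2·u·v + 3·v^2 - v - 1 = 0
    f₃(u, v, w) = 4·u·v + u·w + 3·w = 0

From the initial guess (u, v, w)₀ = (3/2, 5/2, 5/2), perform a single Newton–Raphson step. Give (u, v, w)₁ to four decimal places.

At (3/2, 5/2, 5/2): F = (6.5000, 22.7500, 26.2500).
Jacobian J = [[v, u, 2·w - 1], [2·v, 2·u + 6·v - 1, 0], [4·v + w, 4·u, u + 3]].
At the point, J = [[2.5000, 1.5000, 4.0000], [5.0000, 17.0000, 0.0000], [12.5000, 6.0000, 4.5000]] (det J = -572.5000).
Solving J·Δ = −F gives Δ = (-1.5639, -0.8783, -0.3182).
Then the next iterate is (u, v, w)₁ = (-0.0639, 1.6217, 2.1818).

(-0.0639, 1.6217, 2.1818)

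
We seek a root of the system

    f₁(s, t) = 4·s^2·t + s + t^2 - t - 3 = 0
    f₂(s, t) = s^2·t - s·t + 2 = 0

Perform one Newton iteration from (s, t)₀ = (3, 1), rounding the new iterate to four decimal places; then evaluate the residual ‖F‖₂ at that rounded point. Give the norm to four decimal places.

2.4758

At (3, 1): F = (36.0000, 8.0000).
Jacobian J = [[8·s·t + 1, 4·s^2 + 2·t - 1], [2·s·t - t, s^2 - s]].
At the point, J = [[25.0000, 37.0000], [5.0000, 6.0000]] (det J = -35.0000).
Solving J·Δ = −F gives Δ = (-2.2857, 0.5714).
Then the next iterate is (s, t)₁ = (0.7143, 1.5714).
Re-evaluating at (0.7143, 1.5714): F = (1.819265, 1.679316), so ‖F‖₂ = 2.4758.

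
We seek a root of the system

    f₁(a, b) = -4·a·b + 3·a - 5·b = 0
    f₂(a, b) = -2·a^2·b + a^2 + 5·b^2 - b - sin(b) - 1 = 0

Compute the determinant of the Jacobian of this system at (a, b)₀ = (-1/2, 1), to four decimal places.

J = [[-4·b + 3, -4·a - 5], [-4·a·b + 2·a, -2·a^2 + 10·b - cos(b) - 1]].
At the point, J = [[-1.0000, -3.0000], [1.0000, 7.959698]].
det J = -4.9597.

-4.9597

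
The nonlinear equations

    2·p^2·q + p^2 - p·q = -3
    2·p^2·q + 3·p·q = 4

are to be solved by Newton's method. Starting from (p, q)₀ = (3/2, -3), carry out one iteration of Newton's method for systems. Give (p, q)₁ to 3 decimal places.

(3.694, 7.028)

At (3/2, -3): F = (-3.750, -31.000).
Jacobian J = [[4·p·q + 2·p - q, 2·p^2 - p], [4·p·q + 3·q, 2·p^2 + 3·p]].
At the point, J = [[-12.000, 3.000], [-27.000, 9.000]] (det J = -27.000).
Solving J·Δ = −F gives Δ = (2.194, 10.028).
Then the next iterate is (p, q)₁ = (3.694, 7.028).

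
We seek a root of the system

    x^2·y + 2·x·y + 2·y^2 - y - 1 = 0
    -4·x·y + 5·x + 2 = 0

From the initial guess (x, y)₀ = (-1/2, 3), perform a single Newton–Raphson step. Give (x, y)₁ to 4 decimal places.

(-0.0772, 1.7299)

At (-1/2, 3): F = (11.7500, 5.5000).
Jacobian J = [[2·x·y + 2·y, x^2 + 2·x + 4·y - 1], [-4·y + 5, -4·x]].
At the point, J = [[3.0000, 10.2500], [-7.0000, 2.0000]] (det J = 77.7500).
Solving J·Δ = −F gives Δ = (0.4228, -1.2701).
Then the next iterate is (x, y)₁ = (-0.0772, 1.7299).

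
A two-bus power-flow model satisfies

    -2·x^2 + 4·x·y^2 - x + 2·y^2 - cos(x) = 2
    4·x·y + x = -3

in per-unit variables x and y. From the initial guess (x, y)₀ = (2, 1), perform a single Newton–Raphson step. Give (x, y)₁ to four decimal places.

At (2, 1): F = (-1.583853, 13.0000).
Jacobian J = [[-4·x + 4·y^2 + sin(x) - 1, 8·x·y + 4·y], [4·y + 1, 4·x]].
At the point, J = [[-4.090703, 20.0000], [5.0000, 8.0000]] (det J = -132.725621).
Solving J·Δ = −F gives Δ = (-2.0544, -0.3410).
Then the next iterate is (x, y)₁ = (-0.0544, 0.6590).

(-0.0544, 0.6590)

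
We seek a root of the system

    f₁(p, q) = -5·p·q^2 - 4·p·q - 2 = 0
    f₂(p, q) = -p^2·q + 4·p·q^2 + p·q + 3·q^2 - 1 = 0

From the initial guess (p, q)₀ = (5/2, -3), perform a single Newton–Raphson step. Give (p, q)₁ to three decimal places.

At (5/2, -3): F = (-84.500, 127.250).
Jacobian J = [[-5·q^2 - 4·q, -10·p·q - 4·p], [-2·p·q + 4·q^2 + q, -p^2 + 8·p·q + p + 6·q]].
At the point, J = [[-33.000, 65.000], [48.000, -81.750]] (det J = -422.250).
Solving J·Δ = −F gives Δ = (-3.229, -0.339).
Then the next iterate is (p, q)₁ = (-0.729, -3.339).

(-0.729, -3.339)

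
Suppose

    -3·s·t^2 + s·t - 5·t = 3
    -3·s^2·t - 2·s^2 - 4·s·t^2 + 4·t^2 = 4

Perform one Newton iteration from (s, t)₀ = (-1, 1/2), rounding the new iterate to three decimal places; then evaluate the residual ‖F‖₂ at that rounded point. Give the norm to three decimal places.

8.460

At (-1, 1/2): F = (-5.250, -5.500).
Jacobian J = [[-3·t^2 + t, -6·s·t + s - 5], [-6·s·t - 4·s - 4·t^2, -3·s^2 - 8·s·t + 8·t]].
At the point, J = [[-0.250, -3.000], [6.000, 5.000]] (det J = 16.750).
Solving J·Δ = −F gives Δ = (2.552, -1.963).
Then the next iterate is (s, t)₁ = (1.552, -1.463).
Re-evaluating at (1.552, -1.463): F = (-7.92113, -2.97154), so ‖F‖₂ = 8.460.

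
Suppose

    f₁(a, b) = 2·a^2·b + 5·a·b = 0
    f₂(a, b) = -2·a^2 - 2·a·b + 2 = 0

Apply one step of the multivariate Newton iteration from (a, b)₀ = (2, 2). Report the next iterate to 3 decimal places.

At (2, 2): F = (36.000, -14.000).
Jacobian J = [[4·a·b + 5·b, 2·a^2 + 5·a], [-4·a - 2·b, -2·a]].
At the point, J = [[26.000, 18.000], [-12.000, -4.000]] (det J = 112.000).
Solving J·Δ = −F gives Δ = (-0.964, -0.607).
Then the next iterate is (a, b)₁ = (1.036, 1.393).

(1.036, 1.393)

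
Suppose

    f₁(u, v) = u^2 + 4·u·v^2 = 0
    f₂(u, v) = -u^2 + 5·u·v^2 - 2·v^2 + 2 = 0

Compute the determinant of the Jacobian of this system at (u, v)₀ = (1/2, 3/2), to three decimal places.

-46.500

J = [[2·u + 4·v^2, 8·u·v], [-2·u + 5·v^2, 10·u·v - 4·v]].
At the point, J = [[10.000, 6.000], [10.250, 1.500]].
det J = -46.500.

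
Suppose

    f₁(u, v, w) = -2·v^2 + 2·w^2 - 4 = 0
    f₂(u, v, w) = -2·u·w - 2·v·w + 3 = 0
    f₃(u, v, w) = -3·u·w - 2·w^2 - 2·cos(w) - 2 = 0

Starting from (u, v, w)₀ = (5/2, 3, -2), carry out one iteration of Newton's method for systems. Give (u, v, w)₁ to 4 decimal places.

At (5/2, 3, -2): F = (-14.0000, 25.0000, 5.832294).
Jacobian J = [[0, -4·v, 4·w], [-2·w, -2·w, -2·u - 2·v], [-3·w, 0, -3·u - 4·w + 2·sin(w)]].
At the point, J = [[0.0000, -12.0000, -8.0000], [4.0000, 4.0000, -11.0000], [6.0000, 0.0000, -1.318595]] (det J = 920.707447).
Solving J·Δ = −F gives Δ = (-0.6894, -2.0240, 1.2860).
Then the next iterate is (u, v, w)₁ = (1.8106, 0.9760, -0.7140).

(1.8106, 0.9760, -0.7140)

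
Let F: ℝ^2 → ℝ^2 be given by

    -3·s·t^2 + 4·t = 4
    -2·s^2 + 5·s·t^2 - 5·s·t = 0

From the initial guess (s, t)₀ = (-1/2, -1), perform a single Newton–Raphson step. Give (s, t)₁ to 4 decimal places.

At (-1/2, -1): F = (-6.5000, -5.5000).
Jacobian J = [[-3·t^2, -6·s·t + 4], [-4·s + 5·t^2 - 5·t, 10·s·t - 5·s]].
At the point, J = [[-3.0000, 1.0000], [12.0000, 7.5000]] (det J = -34.5000).
Solving J·Δ = −F gives Δ = (-1.2536, 2.7391).
Then the next iterate is (s, t)₁ = (-1.7536, 1.7391).

(-1.7536, 1.7391)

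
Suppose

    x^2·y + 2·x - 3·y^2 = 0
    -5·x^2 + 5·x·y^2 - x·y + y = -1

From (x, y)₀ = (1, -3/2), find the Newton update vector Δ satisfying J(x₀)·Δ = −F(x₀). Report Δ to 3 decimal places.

(1.700, 0.795)

At (1, -3/2): F = (-6.250, 7.250).
Jacobian J = [[2·x·y + 2, x^2 - 6·y], [-10·x + 5·y^2 - y, 10·x·y - x + 1]].
At the point, J = [[-1.000, 10.000], [2.750, -15.000]] (det J = -12.500).
Solving J·Δ = −F gives Δ = (1.700, 0.795).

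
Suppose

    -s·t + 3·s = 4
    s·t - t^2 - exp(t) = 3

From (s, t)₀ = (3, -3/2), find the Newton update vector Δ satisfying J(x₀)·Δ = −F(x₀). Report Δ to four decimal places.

(-1.1612, 1.4249)

At (3, -3/2): F = (9.5000, -9.973130).
Jacobian J = [[-t + 3, -s], [t, s - 2·t - exp(t)]].
At the point, J = [[4.5000, -3.0000], [-1.5000, 5.776870]] (det J = 21.495914).
Solving J·Δ = −F gives Δ = (-1.1612, 1.4249).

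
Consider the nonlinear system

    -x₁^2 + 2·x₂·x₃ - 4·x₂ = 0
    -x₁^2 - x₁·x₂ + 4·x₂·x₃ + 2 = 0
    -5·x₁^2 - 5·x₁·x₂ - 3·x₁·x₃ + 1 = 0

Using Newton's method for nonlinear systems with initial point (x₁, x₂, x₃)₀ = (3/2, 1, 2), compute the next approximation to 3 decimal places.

(0.862, -0.458, 2.169)

At (3/2, 1, 2): F = (-2.250, 6.250, -26.750).
Jacobian J = [[-2·x₁, 2·x₃ - 4, 2·x₂], [-2·x₁ - x₂, -x₁ + 4·x₃, 4·x₂], [-10·x₁ - 5·x₂ - 3·x₃, -5·x₁, -3·x₁]].
At the point, J = [[-3.000, 0.000, 2.000], [-4.000, 6.500, 4.000], [-26.000, -7.500, -4.500]] (det J = 395.750).
Solving J·Δ = −F gives Δ = (-0.638, -1.458, 0.169).
Then the next iterate is (x₁, x₂, x₃)₁ = (0.862, -0.458, 2.169).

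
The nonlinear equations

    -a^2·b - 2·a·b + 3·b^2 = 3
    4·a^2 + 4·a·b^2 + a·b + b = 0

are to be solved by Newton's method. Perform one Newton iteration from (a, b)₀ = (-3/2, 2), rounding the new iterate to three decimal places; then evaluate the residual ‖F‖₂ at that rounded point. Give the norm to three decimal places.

At (-3/2, 2): F = (10.500, -16.000).
Jacobian J = [[-2·a·b - 2·b, -a^2 - 2·a + 6·b], [8·a + 4·b^2 + b, 8·a·b + a + 1]].
At the point, J = [[2.000, 12.750], [6.000, -24.500]] (det J = -125.500).
Solving J·Δ = −F gives Δ = (-0.424, -0.757).
Then the next iterate is (a, b)₁ = (-1.924, 1.243).
Re-evaluating at (-1.924, 1.243): F = (1.81690, 1.76787), so ‖F‖₂ = 2.535.

2.535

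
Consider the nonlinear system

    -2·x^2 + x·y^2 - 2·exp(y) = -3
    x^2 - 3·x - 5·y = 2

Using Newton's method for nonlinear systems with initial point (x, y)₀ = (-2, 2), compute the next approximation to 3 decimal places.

(-1.575, 1.005)

At (-2, 2): F = (-27.77811, -2.000).
Jacobian J = [[-4·x + y^2, 2·x·y - 2·exp(y)], [2·x - 3, -5]].
At the point, J = [[12.000, -22.77811], [-7.000, -5.000]] (det J = -219.44679).
Solving J·Δ = −F gives Δ = (0.425, -0.995).
Then the next iterate is (x, y)₁ = (-1.575, 1.005).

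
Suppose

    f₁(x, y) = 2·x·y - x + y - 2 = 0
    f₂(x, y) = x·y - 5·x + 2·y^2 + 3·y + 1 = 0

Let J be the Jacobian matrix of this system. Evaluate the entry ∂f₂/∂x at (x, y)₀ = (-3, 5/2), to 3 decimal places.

-2.500

∂f₂/∂x = y - 5.
At (-3, 5/2) this is -2.500.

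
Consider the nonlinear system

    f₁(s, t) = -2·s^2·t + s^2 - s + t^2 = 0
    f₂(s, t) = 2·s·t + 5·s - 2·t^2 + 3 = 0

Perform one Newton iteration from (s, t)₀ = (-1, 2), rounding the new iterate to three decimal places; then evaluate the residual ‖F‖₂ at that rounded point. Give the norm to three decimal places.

At (-1, 2): F = (2.000, -14.000).
Jacobian J = [[-4·s·t + 2·s - 1, -2·s^2 + 2·t], [2·t + 5, 2·s - 4·t]].
At the point, J = [[5.000, 2.000], [9.000, -10.000]] (det J = -68.000).
Solving J·Δ = −F gives Δ = (0.118, -1.294).
Then the next iterate is (s, t)₁ = (-0.882, 0.706).
Re-evaluating at (-0.882, 0.706): F = (1.05993, -3.65226), so ‖F‖₂ = 3.803.

3.803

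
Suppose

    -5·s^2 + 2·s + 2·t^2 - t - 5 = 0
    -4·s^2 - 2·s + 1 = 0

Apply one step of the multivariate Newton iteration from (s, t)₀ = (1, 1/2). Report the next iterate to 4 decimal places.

(0.5000, 4.5000)

At (1, 1/2): F = (-8.0000, -5.0000).
Jacobian J = [[-10·s + 2, 4·t - 1], [-8·s - 2, 0]].
At the point, J = [[-8.0000, 1.0000], [-10.0000, 0.0000]] (det J = 10.0000).
Solving J·Δ = −F gives Δ = (-0.5000, 4.0000).
Then the next iterate is (s, t)₁ = (0.5000, 4.5000).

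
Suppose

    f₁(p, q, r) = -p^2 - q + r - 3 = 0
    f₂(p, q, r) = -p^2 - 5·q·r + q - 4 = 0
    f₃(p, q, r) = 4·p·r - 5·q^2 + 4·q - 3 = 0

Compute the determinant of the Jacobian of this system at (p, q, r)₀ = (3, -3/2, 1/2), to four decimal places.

J = [[-2·p, -1, 1], [-2·p, -5·r + 1, -5·q], [4·r, -10·q + 4, 4·p]].
At the point, J = [[-6.0000, -1.0000, 1.0000], [-6.0000, -1.5000, 7.5000], [2.0000, 19.0000, 12.0000]].
det J = 765.0000.

765.0000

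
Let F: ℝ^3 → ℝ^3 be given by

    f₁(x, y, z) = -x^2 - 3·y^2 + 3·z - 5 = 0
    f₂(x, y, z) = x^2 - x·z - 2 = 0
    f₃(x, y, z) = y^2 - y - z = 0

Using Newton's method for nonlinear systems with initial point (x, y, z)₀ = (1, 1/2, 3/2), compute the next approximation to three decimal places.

At (1, 1/2, 3/2): F = (-2.250, -2.500, -1.750).
Jacobian J = [[-2·x, -6·y, 3], [2·x - z, 0, -x], [0, 2·y - 1, -1]].
At the point, J = [[-2.000, -3.000, 3.000], [0.500, 0.000, -1.000], [0.000, 0.000, -1.000]] (det J = -1.500).
Solving J·Δ = −F gives Δ = (1.500, -3.500, -1.750).
Then the next iterate is (x, y, z)₁ = (2.500, -3.000, -0.250).

(2.500, -3.000, -0.250)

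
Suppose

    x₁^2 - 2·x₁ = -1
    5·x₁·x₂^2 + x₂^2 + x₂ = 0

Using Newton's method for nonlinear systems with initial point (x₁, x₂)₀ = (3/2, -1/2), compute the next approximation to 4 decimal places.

At (3/2, -1/2): F = (0.2500, 1.6250).
Jacobian J = [[2·x₁ - 2, 0], [5·x₂^2, 10·x₁·x₂ + 2·x₂ + 1]].
At the point, J = [[1.0000, 0.0000], [1.2500, -7.5000]] (det J = -7.5000).
Solving J·Δ = −F gives Δ = (-0.2500, 0.1750).
Then the next iterate is (x₁, x₂)₁ = (1.2500, -0.3250).

(1.2500, -0.3250)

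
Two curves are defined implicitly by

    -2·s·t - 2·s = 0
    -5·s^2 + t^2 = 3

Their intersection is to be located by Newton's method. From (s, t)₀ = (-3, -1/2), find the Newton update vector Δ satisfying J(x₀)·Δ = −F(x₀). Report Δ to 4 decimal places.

(1.5838, -0.2360)

At (-3, -1/2): F = (3.0000, -47.7500).
Jacobian J = [[-2·t - 2, -2·s], [-10·s, 2·t]].
At the point, J = [[-1.0000, 6.0000], [30.0000, -1.0000]] (det J = -179.0000).
Solving J·Δ = −F gives Δ = (1.5838, -0.2360).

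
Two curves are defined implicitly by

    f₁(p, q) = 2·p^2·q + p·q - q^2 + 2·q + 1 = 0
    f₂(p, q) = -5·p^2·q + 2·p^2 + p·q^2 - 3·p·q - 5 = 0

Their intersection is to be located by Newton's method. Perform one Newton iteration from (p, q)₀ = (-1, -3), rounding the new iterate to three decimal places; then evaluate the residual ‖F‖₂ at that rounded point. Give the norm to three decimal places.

4.677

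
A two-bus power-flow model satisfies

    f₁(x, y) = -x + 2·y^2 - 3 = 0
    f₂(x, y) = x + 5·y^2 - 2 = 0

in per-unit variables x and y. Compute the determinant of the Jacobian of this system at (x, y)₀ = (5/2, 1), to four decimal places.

J = [[-1, 4·y], [1, 10·y]].
At the point, J = [[-1.0000, 4.0000], [1.0000, 10.0000]].
det J = -14.0000.

-14.0000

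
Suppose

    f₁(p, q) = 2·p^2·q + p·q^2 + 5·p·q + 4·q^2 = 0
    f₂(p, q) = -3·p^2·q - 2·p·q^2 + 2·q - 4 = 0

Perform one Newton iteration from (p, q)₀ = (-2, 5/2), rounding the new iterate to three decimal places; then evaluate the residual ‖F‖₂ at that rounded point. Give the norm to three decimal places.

At (-2, 5/2): F = (7.500, -4.000).
Jacobian J = [[4·p·q + q^2 + 5·q, 2·p^2 + 2·p·q + 5·p + 8·q], [-6·p·q - 2·q^2, -3·p^2 - 4·p·q + 2]].
At the point, J = [[-1.250, 8.000], [17.500, 10.000]] (det J = -152.500).
Solving J·Δ = −F gives Δ = (0.702, -0.828).
Then the next iterate is (p, q)₁ = (-1.298, 1.672).
Re-evaluating at (-1.298, 1.672): F = (2.33637, -1.84964), so ‖F‖₂ = 2.980.

2.980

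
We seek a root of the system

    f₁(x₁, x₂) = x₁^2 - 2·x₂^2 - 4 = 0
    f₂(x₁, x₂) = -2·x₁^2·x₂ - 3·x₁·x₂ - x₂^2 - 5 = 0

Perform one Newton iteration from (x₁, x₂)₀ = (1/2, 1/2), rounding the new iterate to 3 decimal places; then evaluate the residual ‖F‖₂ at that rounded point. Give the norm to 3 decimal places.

At (1/2, 1/2): F = (-4.250, -6.250).
Jacobian J = [[2·x₁, -4·x₂], [-4·x₁·x₂ - 3·x₂, -2·x₁^2 - 3·x₁ - 2·x₂]].
At the point, J = [[1.000, -2.000], [-2.500, -3.000]] (det J = -8.000).
Solving J·Δ = −F gives Δ = (0.031, -2.109).
Then the next iterate is (x₁, x₂)₁ = (0.531, -1.609).
Re-evaluating at (0.531, -1.609): F = (-8.89580, -4.11839), so ‖F‖₂ = 9.803.

9.803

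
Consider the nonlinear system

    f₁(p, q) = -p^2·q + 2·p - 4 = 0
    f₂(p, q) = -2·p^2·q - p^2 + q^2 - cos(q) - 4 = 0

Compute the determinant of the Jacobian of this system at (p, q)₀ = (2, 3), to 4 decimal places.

-93.4112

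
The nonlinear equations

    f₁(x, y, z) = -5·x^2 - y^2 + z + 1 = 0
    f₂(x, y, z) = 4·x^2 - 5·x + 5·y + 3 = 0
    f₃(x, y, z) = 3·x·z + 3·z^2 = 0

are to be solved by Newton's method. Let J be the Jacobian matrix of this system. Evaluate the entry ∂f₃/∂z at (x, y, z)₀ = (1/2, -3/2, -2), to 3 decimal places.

-10.500

∂f₃/∂z = 3·x + 6·z.
At (1/2, -3/2, -2) this is -10.500.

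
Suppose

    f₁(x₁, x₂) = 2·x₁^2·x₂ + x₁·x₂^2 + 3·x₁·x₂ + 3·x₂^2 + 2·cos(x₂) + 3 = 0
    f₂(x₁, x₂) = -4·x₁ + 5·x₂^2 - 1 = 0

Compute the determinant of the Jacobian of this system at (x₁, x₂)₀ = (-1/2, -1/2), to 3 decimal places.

-8.915

J = [[4·x₁·x₂ + x₂^2 + 3·x₂, 2·x₁^2 + 2·x₁·x₂ + 3·x₁ + 6·x₂ - 2·sin(x₂)], [-4, 10·x₂]].
At the point, J = [[-0.250, -2.54115], [-4.000, -5.000]].
det J = -8.915.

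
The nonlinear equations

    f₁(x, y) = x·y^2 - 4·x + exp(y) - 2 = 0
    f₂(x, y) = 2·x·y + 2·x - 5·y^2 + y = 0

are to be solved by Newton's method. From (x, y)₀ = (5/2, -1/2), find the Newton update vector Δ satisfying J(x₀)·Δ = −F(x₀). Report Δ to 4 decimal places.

At (5/2, -1/2): F = (-10.768469, 0.7500).
Jacobian J = [[y^2 - 4, 2·x·y + exp(y)], [2·y + 2, 2·x - 10·y + 1]].
At the point, J = [[-3.7500, -1.893469], [1.0000, 11.0000]] (det J = -39.356531).
Solving J·Δ = −F gives Δ = (-2.9737, 0.2022).

(-2.9737, 0.2022)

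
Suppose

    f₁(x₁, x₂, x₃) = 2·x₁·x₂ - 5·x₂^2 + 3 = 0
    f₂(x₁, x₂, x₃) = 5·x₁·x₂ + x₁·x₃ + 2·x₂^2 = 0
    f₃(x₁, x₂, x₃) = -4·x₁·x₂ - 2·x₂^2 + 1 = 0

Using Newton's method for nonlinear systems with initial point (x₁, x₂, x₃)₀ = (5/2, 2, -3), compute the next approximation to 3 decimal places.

(1.047, 1.146, -2.127)

At (5/2, 2, -3): F = (-7.000, 25.500, -27.000).
Jacobian J = [[2·x₂, 2·x₁ - 10·x₂, 0], [5·x₂ + x₃, 5·x₁ + 4·x₂, x₁], [-4·x₂, -4·x₁ - 4·x₂, 0]].
At the point, J = [[4.000, -15.000, 0.000], [7.000, 20.500, 2.500], [-8.000, -18.000, 0.000]] (det J = 480.000).
Solving J·Δ = −F gives Δ = (-1.453, -0.854, 0.873).
Then the next iterate is (x₁, x₂, x₃)₁ = (1.047, 1.146, -2.127).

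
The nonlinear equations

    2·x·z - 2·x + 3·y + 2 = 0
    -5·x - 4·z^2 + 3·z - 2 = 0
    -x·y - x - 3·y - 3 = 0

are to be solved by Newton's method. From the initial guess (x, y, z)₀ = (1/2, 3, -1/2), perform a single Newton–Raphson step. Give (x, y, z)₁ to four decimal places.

At (1/2, 3, -1/2): F = (9.5000, -7.0000, -14.0000).
Jacobian J = [[2·z - 2, 3, 2·x], [-5, 0, -8·z + 3], [-y - 1, -x - 3, 0]].
At the point, J = [[-3.0000, 3.0000, 1.0000], [-5.0000, 0.0000, 7.0000], [-4.0000, -3.5000, 0.0000]] (det J = -140.0000).
Solving J·Δ = −F gives Δ = (-0.2625, -3.7000, 0.8125).
Then the next iterate is (x, y, z)₁ = (0.2375, -0.7000, 0.3125).

(0.2375, -0.7000, 0.3125)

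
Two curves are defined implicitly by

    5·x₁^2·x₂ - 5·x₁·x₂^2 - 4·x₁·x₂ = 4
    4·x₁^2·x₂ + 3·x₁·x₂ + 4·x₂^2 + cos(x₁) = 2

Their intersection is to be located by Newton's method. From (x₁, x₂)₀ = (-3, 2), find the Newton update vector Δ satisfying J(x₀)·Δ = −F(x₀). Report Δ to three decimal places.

(0.476, -1.095)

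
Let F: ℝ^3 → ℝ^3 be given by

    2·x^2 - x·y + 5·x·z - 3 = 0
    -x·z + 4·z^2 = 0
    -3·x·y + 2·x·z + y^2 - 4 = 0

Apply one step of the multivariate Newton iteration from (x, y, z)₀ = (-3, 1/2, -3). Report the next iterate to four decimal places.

At (-3, 1/2, -3): F = (61.5000, 27.0000, 18.7500).
Jacobian J = [[4·x - y + 5·z, -x, 5·x], [-z, 0, -x + 8·z], [-3·y + 2·z, -3·x + 2·y, 2·x]].
At the point, J = [[-27.5000, 3.0000, -15.0000], [3.0000, 0.0000, -21.0000], [-7.5000, 10.0000, -6.0000]] (det J = -5698.5000).
Solving J·Δ = −F gives Δ = (1.4337, 0.0946, 1.4905).
Then the next iterate is (x, y, z)₁ = (-1.5663, 0.5946, -1.5095).

(-1.5663, 0.5946, -1.5095)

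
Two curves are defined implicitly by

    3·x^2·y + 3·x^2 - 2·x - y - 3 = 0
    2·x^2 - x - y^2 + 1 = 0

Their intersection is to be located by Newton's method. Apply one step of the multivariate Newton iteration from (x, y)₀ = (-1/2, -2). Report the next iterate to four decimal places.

(0.5769, -0.6923)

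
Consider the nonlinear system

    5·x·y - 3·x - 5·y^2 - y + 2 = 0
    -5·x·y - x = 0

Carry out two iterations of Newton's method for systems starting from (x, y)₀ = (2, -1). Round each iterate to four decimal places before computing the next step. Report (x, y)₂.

(-1.9763, -1.8933)

At (2, -1): F = (-18.0000, 8.0000).
Jacobian J = [[5·y - 3, 5·x - 10·y - 1], [-5·y - 1, -5·x]].
At the point, J = [[-8.0000, 19.0000], [4.0000, -10.0000]] (det J = 4.0000).
Solving J·Δ = −F gives Δ = (-7.0000, -2.0000).
Then the next iterate is (x, y)₁ = (-5.0000, -3.0000).
Round to (-5.0000, -3.0000) and repeat: F = (50.0000, -70.0000), J = [[-18.0000, 4.0000], [14.0000, 25.0000]].
Δ = (3.0237, 1.1067), so (x, y)₂ = (-1.9763, -1.8933).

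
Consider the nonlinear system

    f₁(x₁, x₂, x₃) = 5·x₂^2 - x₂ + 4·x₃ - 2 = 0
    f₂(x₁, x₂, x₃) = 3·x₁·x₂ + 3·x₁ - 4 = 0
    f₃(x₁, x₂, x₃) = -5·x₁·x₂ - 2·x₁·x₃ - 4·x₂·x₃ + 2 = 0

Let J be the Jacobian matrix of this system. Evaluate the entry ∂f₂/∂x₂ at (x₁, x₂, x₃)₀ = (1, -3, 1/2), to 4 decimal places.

∂f₂/∂x₂ = 3·x₁.
At (1, -3, 1/2) this is 3.0000.

3.0000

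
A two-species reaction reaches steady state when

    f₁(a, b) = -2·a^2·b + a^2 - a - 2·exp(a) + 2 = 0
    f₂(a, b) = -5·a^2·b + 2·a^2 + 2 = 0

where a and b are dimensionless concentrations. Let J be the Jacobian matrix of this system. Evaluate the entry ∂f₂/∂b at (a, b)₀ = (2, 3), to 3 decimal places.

-20.000

∂f₂/∂b = -5·a^2.
At (2, 3) this is -20.000.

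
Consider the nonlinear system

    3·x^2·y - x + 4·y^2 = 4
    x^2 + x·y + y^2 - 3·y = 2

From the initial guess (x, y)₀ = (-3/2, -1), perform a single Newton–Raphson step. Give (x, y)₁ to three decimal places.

(-0.775, -0.561)

At (-3/2, -1): F = (-5.250, 5.750).
Jacobian J = [[6·x·y - 1, 3·x^2 + 8·y], [2·x + y, x + 2·y - 3]].
At the point, J = [[8.000, -1.250], [-4.000, -6.500]] (det J = -57.000).
Solving J·Δ = −F gives Δ = (0.725, 0.439).
Then the next iterate is (x, y)₁ = (-0.775, -0.561).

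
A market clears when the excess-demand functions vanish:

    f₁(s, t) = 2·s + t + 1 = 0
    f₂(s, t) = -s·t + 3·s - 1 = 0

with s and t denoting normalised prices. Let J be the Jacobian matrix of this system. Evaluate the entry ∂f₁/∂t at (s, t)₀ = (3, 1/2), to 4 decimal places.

∂f₁/∂t = 1.
At (3, 1/2) this is 1.0000.

1.0000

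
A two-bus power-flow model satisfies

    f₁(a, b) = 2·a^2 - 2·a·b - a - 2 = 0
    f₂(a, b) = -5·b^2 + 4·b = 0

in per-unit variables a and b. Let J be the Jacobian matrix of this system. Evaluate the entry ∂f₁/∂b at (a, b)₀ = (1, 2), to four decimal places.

-2.0000

∂f₁/∂b = -2·a.
At (1, 2) this is -2.0000.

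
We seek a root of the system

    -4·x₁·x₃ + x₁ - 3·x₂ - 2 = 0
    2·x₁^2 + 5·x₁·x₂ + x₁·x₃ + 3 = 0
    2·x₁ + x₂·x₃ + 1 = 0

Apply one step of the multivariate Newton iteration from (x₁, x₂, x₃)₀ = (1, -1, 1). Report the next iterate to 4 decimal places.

At (1, -1, 1): F = (-2.0000, 1.0000, 2.0000).
Jacobian J = [[-4·x₃ + 1, -3, -4·x₁], [4·x₁ + 5·x₂ + x₃, 5·x₁, x₁], [2, x₃, x₂]].
At the point, J = [[-3.0000, -3.0000, -4.0000], [0.0000, 5.0000, 1.0000], [2.0000, 1.0000, -1.0000]] (det J = 52.0000).
Solving J·Δ = −F gives Δ = (-0.7500, -0.2500, 0.2500).
Then the next iterate is (x₁, x₂, x₃)₁ = (0.2500, -1.2500, 1.2500).

(0.2500, -1.2500, 1.2500)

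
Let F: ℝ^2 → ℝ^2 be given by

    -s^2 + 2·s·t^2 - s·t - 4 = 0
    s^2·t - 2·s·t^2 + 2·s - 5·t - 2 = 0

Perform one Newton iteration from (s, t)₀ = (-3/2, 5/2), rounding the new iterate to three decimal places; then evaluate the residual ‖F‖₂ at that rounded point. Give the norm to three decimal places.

28.304

At (-3/2, 5/2): F = (-21.250, 6.875).
Jacobian J = [[-2·s + 2·t^2 - t, 4·s·t - s], [2·s·t - 2·t^2 + 2, s^2 - 4·s·t - 5]].
At the point, J = [[13.000, -13.500], [-18.000, 12.250]] (det J = -83.750).
Solving J·Δ = −F gives Δ = (-2.000, -3.500).
Then the next iterate is (s, t)₁ = (-3.500, -1.000).
Re-evaluating at (-3.500, -1.000): F = (-26.750, -9.250), so ‖F‖₂ = 28.304.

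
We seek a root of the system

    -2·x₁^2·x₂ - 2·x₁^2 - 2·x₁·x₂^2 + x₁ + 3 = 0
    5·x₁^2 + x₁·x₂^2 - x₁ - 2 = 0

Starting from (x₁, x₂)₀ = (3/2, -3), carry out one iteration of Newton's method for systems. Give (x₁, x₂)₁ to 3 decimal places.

(0.877, -2.231)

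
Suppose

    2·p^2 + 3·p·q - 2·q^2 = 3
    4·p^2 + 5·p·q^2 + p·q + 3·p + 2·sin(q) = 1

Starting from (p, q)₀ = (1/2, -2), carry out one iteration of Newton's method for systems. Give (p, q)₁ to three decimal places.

(0.791, -0.457)

At (1/2, -2): F = (-13.500, 8.68141).
Jacobian J = [[4·p + 3·q, 3·p - 4·q], [8·p + 5·q^2 + q + 3, 10·p·q + p + 2·cos(q)]].
At the point, J = [[-4.000, 9.500], [25.000, -10.33229]] (det J = -196.17083).
Solving J·Δ = −F gives Δ = (0.291, 1.543).
Then the next iterate is (p, q)₁ = (0.791, -0.457).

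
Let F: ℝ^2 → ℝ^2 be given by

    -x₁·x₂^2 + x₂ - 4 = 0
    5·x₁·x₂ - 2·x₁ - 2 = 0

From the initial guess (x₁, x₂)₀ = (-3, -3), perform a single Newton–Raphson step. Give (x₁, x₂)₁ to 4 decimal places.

(0.4610, -3.6558)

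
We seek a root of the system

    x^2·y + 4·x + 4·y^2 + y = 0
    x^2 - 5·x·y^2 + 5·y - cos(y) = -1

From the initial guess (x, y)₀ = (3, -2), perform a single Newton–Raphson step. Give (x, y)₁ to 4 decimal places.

(3.2601, -1.0135)

At (3, -2): F = (8.0000, -59.583853).
Jacobian J = [[2·x·y + 4, x^2 + 8·y + 1], [2·x - 5·y^2, -10·x·y + sin(y) + 5]].
At the point, J = [[-8.0000, -6.0000], [-14.0000, 64.090703]] (det J = -596.725621).
Solving J·Δ = −F gives Δ = (0.2601, 0.9865).
Then the next iterate is (x, y)₁ = (3.2601, -1.0135).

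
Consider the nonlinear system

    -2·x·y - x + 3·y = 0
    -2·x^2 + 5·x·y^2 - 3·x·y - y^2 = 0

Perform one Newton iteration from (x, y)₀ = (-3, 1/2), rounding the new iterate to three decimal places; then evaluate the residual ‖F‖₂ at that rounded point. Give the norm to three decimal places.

At (-3, 1/2): F = (7.500, -17.500).
Jacobian J = [[-2·y - 1, -2·x + 3], [-4·x + 5·y^2 - 3·y, 10·x·y - 3·x - 2·y]].
At the point, J = [[-2.000, 9.000], [11.750, -7.000]] (det J = -91.750).
Solving J·Δ = −F gives Δ = (1.144, -0.579).
Then the next iterate is (x, y)₁ = (-1.856, -0.079).
Re-evaluating at (-1.856, -0.079): F = (1.32575, -7.39350), so ‖F‖₂ = 7.511.

7.511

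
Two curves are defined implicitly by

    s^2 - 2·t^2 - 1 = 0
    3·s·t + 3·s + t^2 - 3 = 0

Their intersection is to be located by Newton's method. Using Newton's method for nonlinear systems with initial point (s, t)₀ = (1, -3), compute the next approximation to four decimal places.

(0.1818, -1.3636)

At (1, -3): F = (-18.0000, 0.0000).
Jacobian J = [[2·s, -4·t], [3·t + 3, 3·s + 2·t]].
At the point, J = [[2.0000, 12.0000], [-6.0000, -3.0000]] (det J = 66.0000).
Solving J·Δ = −F gives Δ = (-0.8182, 1.6364).
Then the next iterate is (s, t)₁ = (0.1818, -1.3636).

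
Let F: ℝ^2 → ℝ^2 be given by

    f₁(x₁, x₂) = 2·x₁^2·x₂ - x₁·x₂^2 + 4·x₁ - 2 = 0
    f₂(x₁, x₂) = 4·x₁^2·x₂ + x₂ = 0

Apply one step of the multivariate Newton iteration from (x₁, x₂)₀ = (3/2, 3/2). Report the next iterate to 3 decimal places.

(0.814, 1.235)

At (3/2, 3/2): F = (7.375, 15.000).
Jacobian J = [[4·x₁·x₂ - x₂^2 + 4, 2·x₁^2 - 2·x₁·x₂], [8·x₁·x₂, 4·x₁^2 + 1]].
At the point, J = [[10.750, 0.000], [18.000, 10.000]] (det J = 107.500).
Solving J·Δ = −F gives Δ = (-0.686, -0.265).
Then the next iterate is (x₁, x₂)₁ = (0.814, 1.235).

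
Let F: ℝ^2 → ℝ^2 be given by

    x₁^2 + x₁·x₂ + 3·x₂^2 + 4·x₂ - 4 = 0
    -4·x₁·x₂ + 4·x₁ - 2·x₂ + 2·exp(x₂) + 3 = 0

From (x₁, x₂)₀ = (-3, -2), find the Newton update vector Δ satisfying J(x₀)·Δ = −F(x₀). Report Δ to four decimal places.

(3.2500, -1.0000)

At (-3, -2): F = (15.0000, -28.729329).
Jacobian J = [[2·x₁ + x₂, x₁ + 6·x₂ + 4], [-4·x₂ + 4, -4·x₁ + 2·exp(x₂) - 2]].
At the point, J = [[-8.0000, -11.0000], [12.0000, 10.270671]] (det J = 49.834635).
Solving J·Δ = −F gives Δ = (3.2500, -1.0000).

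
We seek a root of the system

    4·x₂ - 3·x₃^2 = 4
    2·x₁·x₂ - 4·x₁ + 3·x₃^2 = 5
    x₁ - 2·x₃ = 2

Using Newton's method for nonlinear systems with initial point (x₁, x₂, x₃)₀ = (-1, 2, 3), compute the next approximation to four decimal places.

(5.6667, 2.5000, 1.8333)

At (-1, 2, 3): F = (-23.0000, 22.0000, -9.0000).
Jacobian J = [[0, 4, -6·x₃], [2·x₂ - 4, 2·x₁, 6·x₃], [1, 0, -2]].
At the point, J = [[0.0000, 4.0000, -18.0000], [0.0000, -2.0000, 18.0000], [1.0000, 0.0000, -2.0000]] (det J = 36.0000).
Solving J·Δ = −F gives Δ = (6.6667, 0.5000, -1.1667).
Then the next iterate is (x₁, x₂, x₃)₁ = (5.6667, 2.5000, 1.8333).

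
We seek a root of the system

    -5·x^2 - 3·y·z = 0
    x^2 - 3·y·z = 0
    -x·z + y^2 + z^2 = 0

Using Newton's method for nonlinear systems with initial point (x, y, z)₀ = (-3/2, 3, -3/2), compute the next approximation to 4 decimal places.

(-0.7500, 1.5000, -0.7500)

At (-3/2, 3, -3/2): F = (2.2500, 15.7500, 9.0000).
Jacobian J = [[-10·x, -3·z, -3·y], [2·x, -3·z, -3·y], [-z, 2·y, -x + 2·z]].
At the point, J = [[15.0000, 4.5000, -9.0000], [-3.0000, 4.5000, -9.0000], [1.5000, 6.0000, -1.5000]] (det J = 850.5000).
Solving J·Δ = −F gives Δ = (0.7500, -1.5000, 0.7500).
Then the next iterate is (x, y, z)₁ = (-0.7500, 1.5000, -0.7500).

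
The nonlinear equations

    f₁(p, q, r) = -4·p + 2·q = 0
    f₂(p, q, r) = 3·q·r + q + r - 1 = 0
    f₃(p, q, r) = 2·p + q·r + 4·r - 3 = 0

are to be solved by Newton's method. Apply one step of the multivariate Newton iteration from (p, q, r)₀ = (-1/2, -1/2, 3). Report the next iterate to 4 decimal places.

At (-1/2, -1/2, 3): F = (1.0000, -3.0000, 6.5000).
Jacobian J = [[-4, 2, 0], [0, 3·r + 1, 3·q + 1], [2, r, q + 4]].
At the point, J = [[-4.0000, 2.0000, 0.0000], [0.0000, 10.0000, -0.5000], [2.0000, 3.0000, 3.5000]] (det J = -148.0000).
Solving J·Δ = −F gives Δ = (0.3446, 0.1892, -2.2162).
Then the next iterate is (p, q, r)₁ = (-0.1554, -0.3108, 0.7838).

(-0.1554, -0.3108, 0.7838)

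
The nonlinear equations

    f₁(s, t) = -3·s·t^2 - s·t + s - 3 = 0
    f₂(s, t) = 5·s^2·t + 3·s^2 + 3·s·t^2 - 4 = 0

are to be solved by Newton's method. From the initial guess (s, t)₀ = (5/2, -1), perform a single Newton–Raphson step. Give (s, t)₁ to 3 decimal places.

(2.175, -0.586)

At (5/2, -1): F = (-5.500, -9.000).
Jacobian J = [[-3·t^2 - t + 1, -6·s·t - s], [10·s·t + 6·s + 3·t^2, 5·s^2 + 6·s·t]].
At the point, J = [[-1.000, 12.500], [-7.000, 16.250]] (det J = 71.250).
Solving J·Δ = −F gives Δ = (-0.325, 0.414).
Then the next iterate is (s, t)₁ = (2.175, -0.586).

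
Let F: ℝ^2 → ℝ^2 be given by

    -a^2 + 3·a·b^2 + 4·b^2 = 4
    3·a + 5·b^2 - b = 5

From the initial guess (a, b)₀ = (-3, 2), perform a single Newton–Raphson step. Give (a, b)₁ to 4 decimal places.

(-1.6393, 1.5746)

At (-3, 2): F = (-33.0000, 4.0000).
Jacobian J = [[-2·a + 3·b^2, 6·a·b + 8·b], [3, 10·b - 1]].
At the point, J = [[18.0000, -20.0000], [3.0000, 19.0000]] (det J = 402.0000).
Solving J·Δ = −F gives Δ = (1.3607, -0.4254).
Then the next iterate is (a, b)₁ = (-1.6393, 1.5746).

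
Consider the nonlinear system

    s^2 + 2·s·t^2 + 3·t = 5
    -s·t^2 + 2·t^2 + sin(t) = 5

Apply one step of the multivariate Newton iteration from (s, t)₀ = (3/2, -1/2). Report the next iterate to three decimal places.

(2.500, 14.343)

At (3/2, -1/2): F = (-3.500, -5.35443).
Jacobian J = [[2·s + 2·t^2, 4·s·t + 3], [-t^2, -2·s·t + 4·t + cos(t)]].
At the point, J = [[3.500, 0.000], [-0.250, 0.37758]] (det J = 1.32154).
Solving J·Δ = −F gives Δ = (1.000, 14.843).
Then the next iterate is (s, t)₁ = (2.500, 14.343).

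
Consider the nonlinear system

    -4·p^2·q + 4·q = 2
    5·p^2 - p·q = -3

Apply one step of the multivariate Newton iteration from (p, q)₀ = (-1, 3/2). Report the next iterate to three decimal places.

(-0.833, -6.083)

At (-1, 3/2): F = (-2.000, 9.500).
Jacobian J = [[-8·p·q, -4·p^2 + 4], [10·p - q, -p]].
At the point, J = [[12.000, 0.000], [-11.500, 1.000]] (det J = 12.000).
Solving J·Δ = −F gives Δ = (0.167, -7.583).
Then the next iterate is (p, q)₁ = (-0.833, -6.083).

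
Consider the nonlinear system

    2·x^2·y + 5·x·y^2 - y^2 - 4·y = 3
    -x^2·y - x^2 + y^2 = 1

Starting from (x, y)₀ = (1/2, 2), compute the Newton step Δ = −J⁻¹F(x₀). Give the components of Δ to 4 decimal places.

(0.2115, -0.4308)

At (1/2, 2): F = (-4.0000, 2.2500).
Jacobian J = [[4·x·y + 5·y^2, 2·x^2 + 10·x·y - 2·y - 4], [-2·x·y - 2·x, -x^2 + 2·y]].
At the point, J = [[24.0000, 2.5000], [-3.0000, 3.7500]] (det J = 97.5000).
Solving J·Δ = −F gives Δ = (0.2115, -0.4308).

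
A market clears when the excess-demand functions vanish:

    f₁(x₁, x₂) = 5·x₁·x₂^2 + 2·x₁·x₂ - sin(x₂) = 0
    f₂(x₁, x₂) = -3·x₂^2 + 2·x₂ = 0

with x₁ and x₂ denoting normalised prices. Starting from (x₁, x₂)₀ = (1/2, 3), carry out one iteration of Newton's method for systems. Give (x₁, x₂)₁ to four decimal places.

(0.4400, 1.6875)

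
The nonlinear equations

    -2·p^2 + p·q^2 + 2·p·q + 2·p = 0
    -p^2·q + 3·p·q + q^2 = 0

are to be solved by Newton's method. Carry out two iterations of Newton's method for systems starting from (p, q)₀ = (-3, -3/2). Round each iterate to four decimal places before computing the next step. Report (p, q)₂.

At (-3, -3/2): F = (-21.7500, 29.2500).
Jacobian J = [[-4·p + q^2 + 2·q + 2, 2·p·q + 2·p], [-2·p·q + 3·q, -p^2 + 3·p + 2·q]].
At the point, J = [[13.2500, 3.0000], [-13.5000, -21.0000]] (det J = -237.7500).
Solving J·Δ = −F gives Δ = (1.5521, 0.3951).
Then the next iterate is (p, q)₁ = (-1.4479, -1.1049).
Round to (-1.4479, -1.1049) and repeat: F = (-5.656662, 8.336486), J = [[6.802604, 0.303769], [-6.514269, -8.649914]].
Δ = (0.8159, 0.3493), so (p, q)₂ = (-0.6320, -0.7556).

(-0.6320, -0.7556)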